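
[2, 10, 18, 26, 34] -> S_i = 2 + 8*i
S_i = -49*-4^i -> [-49, 196, -784, 3136, -12544]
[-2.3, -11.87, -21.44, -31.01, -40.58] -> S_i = -2.30 + -9.57*i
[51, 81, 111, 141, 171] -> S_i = 51 + 30*i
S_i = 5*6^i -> [5, 30, 180, 1080, 6480]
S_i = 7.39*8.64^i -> [7.39, 63.85, 551.66, 4766.35, 41181.24]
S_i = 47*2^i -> [47, 94, 188, 376, 752]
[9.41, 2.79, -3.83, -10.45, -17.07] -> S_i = 9.41 + -6.62*i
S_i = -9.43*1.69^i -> [-9.43, -15.94, -26.93, -45.52, -76.92]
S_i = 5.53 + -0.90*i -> [5.53, 4.63, 3.73, 2.83, 1.93]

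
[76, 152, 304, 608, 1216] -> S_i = 76*2^i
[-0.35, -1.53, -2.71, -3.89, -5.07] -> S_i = -0.35 + -1.18*i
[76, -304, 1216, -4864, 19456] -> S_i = 76*-4^i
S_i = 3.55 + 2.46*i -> [3.55, 6.01, 8.47, 10.93, 13.39]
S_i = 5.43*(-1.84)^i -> [5.43, -9.99, 18.38, -33.83, 62.24]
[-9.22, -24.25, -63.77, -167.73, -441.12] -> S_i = -9.22*2.63^i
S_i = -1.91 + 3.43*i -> [-1.91, 1.52, 4.95, 8.38, 11.81]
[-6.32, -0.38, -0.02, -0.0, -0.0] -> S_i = -6.32*0.06^i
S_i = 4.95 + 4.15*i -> [4.95, 9.1, 13.25, 17.4, 21.55]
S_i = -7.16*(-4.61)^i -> [-7.16, 33.01, -152.17, 701.48, -3233.83]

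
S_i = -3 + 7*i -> [-3, 4, 11, 18, 25]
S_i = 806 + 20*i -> [806, 826, 846, 866, 886]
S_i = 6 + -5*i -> [6, 1, -4, -9, -14]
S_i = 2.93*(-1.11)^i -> [2.93, -3.25, 3.61, -4.01, 4.45]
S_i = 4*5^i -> [4, 20, 100, 500, 2500]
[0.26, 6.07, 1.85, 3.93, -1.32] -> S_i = Random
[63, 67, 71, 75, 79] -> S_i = 63 + 4*i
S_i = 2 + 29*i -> [2, 31, 60, 89, 118]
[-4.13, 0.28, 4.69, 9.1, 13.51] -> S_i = -4.13 + 4.41*i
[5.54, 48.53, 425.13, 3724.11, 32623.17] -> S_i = 5.54*8.76^i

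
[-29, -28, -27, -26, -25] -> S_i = -29 + 1*i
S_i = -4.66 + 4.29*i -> [-4.66, -0.37, 3.92, 8.21, 12.5]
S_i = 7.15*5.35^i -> [7.15, 38.25, 204.65, 1094.88, 5857.62]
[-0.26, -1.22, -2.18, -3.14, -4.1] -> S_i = -0.26 + -0.96*i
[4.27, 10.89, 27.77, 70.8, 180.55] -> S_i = 4.27*2.55^i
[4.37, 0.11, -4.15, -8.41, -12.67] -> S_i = 4.37 + -4.26*i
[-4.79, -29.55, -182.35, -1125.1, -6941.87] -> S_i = -4.79*6.17^i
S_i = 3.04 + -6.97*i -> [3.04, -3.93, -10.9, -17.87, -24.84]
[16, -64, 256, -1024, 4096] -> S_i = 16*-4^i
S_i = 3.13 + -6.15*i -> [3.13, -3.02, -9.17, -15.32, -21.47]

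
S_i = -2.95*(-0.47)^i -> [-2.95, 1.39, -0.65, 0.31, -0.14]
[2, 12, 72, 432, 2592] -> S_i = 2*6^i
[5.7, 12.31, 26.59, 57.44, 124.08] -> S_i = 5.70*2.16^i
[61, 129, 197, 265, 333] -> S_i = 61 + 68*i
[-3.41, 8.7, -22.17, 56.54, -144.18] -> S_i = -3.41*(-2.55)^i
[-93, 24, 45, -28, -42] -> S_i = Random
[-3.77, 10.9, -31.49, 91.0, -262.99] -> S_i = -3.77*(-2.89)^i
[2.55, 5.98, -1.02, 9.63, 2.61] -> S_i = Random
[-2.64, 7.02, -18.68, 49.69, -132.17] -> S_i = -2.64*(-2.66)^i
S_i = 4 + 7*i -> [4, 11, 18, 25, 32]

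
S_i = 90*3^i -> [90, 270, 810, 2430, 7290]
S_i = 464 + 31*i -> [464, 495, 526, 557, 588]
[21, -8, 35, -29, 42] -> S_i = Random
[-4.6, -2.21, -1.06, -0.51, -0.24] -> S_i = -4.60*0.48^i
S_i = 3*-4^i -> [3, -12, 48, -192, 768]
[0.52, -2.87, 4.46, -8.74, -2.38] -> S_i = Random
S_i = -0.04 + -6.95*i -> [-0.04, -6.99, -13.94, -20.89, -27.84]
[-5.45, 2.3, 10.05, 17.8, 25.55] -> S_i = -5.45 + 7.75*i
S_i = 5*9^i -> [5, 45, 405, 3645, 32805]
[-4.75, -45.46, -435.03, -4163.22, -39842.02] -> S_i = -4.75*9.57^i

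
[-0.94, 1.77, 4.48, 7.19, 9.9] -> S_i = -0.94 + 2.71*i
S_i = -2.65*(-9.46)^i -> [-2.65, 25.07, -237.15, 2243.46, -21223.18]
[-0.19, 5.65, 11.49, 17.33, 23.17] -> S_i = -0.19 + 5.84*i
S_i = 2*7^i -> [2, 14, 98, 686, 4802]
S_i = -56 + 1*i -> [-56, -55, -54, -53, -52]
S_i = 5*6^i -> [5, 30, 180, 1080, 6480]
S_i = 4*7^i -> [4, 28, 196, 1372, 9604]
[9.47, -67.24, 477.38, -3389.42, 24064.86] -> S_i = 9.47*(-7.10)^i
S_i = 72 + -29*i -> [72, 43, 14, -15, -44]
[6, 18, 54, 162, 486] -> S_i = 6*3^i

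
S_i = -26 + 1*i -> [-26, -25, -24, -23, -22]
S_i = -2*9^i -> [-2, -18, -162, -1458, -13122]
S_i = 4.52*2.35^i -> [4.52, 10.62, 24.96, 58.66, 137.85]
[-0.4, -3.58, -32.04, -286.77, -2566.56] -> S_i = -0.40*8.95^i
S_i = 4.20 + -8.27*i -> [4.2, -4.07, -12.34, -20.61, -28.88]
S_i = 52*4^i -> [52, 208, 832, 3328, 13312]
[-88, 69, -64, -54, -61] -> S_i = Random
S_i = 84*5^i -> [84, 420, 2100, 10500, 52500]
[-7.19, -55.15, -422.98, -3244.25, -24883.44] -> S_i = -7.19*7.67^i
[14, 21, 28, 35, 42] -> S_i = 14 + 7*i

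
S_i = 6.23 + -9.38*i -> [6.23, -3.15, -12.53, -21.91, -31.29]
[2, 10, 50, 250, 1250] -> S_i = 2*5^i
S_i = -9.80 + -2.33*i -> [-9.8, -12.13, -14.46, -16.79, -19.12]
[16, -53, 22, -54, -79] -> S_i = Random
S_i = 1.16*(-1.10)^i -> [1.16, -1.28, 1.4, -1.54, 1.7]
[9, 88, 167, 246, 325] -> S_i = 9 + 79*i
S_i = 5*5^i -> [5, 25, 125, 625, 3125]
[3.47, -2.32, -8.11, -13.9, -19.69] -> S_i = 3.47 + -5.79*i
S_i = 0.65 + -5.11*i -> [0.65, -4.46, -9.57, -14.68, -19.79]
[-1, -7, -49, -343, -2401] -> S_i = -1*7^i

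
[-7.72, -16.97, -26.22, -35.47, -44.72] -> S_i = -7.72 + -9.25*i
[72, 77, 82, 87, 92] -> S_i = 72 + 5*i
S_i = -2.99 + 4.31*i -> [-2.99, 1.32, 5.63, 9.94, 14.25]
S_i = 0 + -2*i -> [0, -2, -4, -6, -8]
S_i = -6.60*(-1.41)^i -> [-6.6, 9.31, -13.12, 18.5, -26.09]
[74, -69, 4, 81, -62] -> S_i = Random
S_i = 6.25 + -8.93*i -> [6.25, -2.68, -11.61, -20.54, -29.47]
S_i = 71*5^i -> [71, 355, 1775, 8875, 44375]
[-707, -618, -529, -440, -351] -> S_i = -707 + 89*i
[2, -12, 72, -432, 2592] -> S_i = 2*-6^i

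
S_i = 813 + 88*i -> [813, 901, 989, 1077, 1165]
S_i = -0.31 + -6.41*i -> [-0.31, -6.72, -13.13, -19.54, -25.95]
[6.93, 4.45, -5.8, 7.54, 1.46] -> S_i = Random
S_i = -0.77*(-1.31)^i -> [-0.77, 1.01, -1.32, 1.73, -2.27]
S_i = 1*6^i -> [1, 6, 36, 216, 1296]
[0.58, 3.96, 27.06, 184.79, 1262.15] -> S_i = 0.58*6.83^i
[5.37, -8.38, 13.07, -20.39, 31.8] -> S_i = 5.37*(-1.56)^i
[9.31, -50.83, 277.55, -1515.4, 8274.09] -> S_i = 9.31*(-5.46)^i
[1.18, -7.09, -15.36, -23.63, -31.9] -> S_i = 1.18 + -8.27*i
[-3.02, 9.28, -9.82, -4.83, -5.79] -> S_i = Random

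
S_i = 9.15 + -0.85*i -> [9.15, 8.3, 7.45, 6.6, 5.75]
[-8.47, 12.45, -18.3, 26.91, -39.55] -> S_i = -8.47*(-1.47)^i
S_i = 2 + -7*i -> [2, -5, -12, -19, -26]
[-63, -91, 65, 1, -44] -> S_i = Random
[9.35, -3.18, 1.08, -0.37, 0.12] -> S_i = 9.35*(-0.34)^i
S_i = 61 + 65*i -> [61, 126, 191, 256, 321]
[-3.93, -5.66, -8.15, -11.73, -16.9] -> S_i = -3.93*1.44^i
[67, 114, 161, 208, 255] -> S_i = 67 + 47*i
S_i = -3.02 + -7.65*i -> [-3.02, -10.67, -18.32, -25.97, -33.62]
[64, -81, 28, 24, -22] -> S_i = Random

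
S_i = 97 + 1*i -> [97, 98, 99, 100, 101]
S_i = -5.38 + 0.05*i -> [-5.38, -5.33, -5.28, -5.23, -5.18]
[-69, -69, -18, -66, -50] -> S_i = Random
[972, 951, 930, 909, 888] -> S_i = 972 + -21*i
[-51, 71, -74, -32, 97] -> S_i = Random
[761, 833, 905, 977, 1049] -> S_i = 761 + 72*i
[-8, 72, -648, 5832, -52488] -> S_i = -8*-9^i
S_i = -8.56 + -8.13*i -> [-8.56, -16.69, -24.82, -32.95, -41.08]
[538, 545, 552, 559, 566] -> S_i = 538 + 7*i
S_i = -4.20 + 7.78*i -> [-4.2, 3.58, 11.36, 19.14, 26.92]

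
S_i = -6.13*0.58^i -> [-6.13, -3.56, -2.06, -1.2, -0.69]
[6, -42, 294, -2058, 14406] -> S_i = 6*-7^i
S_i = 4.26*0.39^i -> [4.26, 1.66, 0.65, 0.25, 0.1]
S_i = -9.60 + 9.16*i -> [-9.6, -0.44, 8.72, 17.88, 27.04]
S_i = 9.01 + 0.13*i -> [9.01, 9.14, 9.27, 9.4, 9.53]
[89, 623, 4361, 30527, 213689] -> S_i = 89*7^i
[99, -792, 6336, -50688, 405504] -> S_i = 99*-8^i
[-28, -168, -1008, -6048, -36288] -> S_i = -28*6^i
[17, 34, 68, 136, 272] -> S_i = 17*2^i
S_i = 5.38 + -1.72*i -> [5.38, 3.66, 1.94, 0.22, -1.5]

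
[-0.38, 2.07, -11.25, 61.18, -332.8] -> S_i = -0.38*(-5.44)^i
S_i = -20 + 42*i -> [-20, 22, 64, 106, 148]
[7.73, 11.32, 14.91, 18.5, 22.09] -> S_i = 7.73 + 3.59*i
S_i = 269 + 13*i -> [269, 282, 295, 308, 321]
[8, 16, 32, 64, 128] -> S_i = 8*2^i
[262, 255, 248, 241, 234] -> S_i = 262 + -7*i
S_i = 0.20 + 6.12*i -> [0.2, 6.32, 12.44, 18.56, 24.68]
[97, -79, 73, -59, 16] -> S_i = Random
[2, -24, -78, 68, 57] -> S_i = Random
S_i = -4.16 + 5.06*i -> [-4.16, 0.9, 5.96, 11.02, 16.08]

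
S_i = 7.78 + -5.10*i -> [7.78, 2.68, -2.42, -7.52, -12.62]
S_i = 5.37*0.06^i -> [5.37, 0.32, 0.02, 0.0, 0.0]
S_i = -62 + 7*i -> [-62, -55, -48, -41, -34]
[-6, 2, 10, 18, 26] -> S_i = -6 + 8*i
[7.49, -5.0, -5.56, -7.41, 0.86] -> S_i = Random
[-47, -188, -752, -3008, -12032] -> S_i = -47*4^i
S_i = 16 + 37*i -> [16, 53, 90, 127, 164]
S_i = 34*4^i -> [34, 136, 544, 2176, 8704]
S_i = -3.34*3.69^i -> [-3.34, -12.32, -45.48, -167.81, -619.23]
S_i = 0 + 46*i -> [0, 46, 92, 138, 184]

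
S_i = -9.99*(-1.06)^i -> [-9.99, 10.59, -11.22, 11.9, -12.61]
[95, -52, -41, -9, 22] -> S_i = Random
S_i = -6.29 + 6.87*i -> [-6.29, 0.58, 7.45, 14.32, 21.19]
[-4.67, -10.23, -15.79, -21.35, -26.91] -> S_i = -4.67 + -5.56*i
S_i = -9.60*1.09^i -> [-9.6, -10.46, -11.41, -12.43, -13.55]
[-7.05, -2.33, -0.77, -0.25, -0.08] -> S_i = -7.05*0.33^i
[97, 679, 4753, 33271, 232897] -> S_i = 97*7^i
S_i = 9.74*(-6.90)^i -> [9.74, -67.21, 463.72, -3199.68, 22077.78]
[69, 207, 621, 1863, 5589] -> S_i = 69*3^i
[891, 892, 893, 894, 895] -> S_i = 891 + 1*i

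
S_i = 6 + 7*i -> [6, 13, 20, 27, 34]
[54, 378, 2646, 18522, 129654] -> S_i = 54*7^i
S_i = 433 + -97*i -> [433, 336, 239, 142, 45]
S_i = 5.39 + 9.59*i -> [5.39, 14.98, 24.57, 34.16, 43.75]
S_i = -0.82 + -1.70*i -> [-0.82, -2.52, -4.22, -5.92, -7.62]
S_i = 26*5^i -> [26, 130, 650, 3250, 16250]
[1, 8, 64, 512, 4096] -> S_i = 1*8^i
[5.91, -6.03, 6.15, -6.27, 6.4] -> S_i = 5.91*(-1.02)^i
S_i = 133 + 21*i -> [133, 154, 175, 196, 217]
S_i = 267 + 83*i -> [267, 350, 433, 516, 599]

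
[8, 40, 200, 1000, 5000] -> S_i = 8*5^i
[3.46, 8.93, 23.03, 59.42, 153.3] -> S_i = 3.46*2.58^i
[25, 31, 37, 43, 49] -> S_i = 25 + 6*i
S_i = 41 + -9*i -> [41, 32, 23, 14, 5]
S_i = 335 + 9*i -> [335, 344, 353, 362, 371]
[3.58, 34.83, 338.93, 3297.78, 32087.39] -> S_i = 3.58*9.73^i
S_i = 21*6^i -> [21, 126, 756, 4536, 27216]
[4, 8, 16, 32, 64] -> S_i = 4*2^i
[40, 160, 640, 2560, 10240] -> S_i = 40*4^i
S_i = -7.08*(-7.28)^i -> [-7.08, 51.54, -375.23, 2731.66, -19886.52]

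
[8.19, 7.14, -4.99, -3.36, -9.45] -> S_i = Random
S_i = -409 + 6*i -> [-409, -403, -397, -391, -385]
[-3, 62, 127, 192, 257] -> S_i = -3 + 65*i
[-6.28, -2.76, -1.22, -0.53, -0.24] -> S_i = -6.28*0.44^i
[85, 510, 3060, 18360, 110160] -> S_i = 85*6^i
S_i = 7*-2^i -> [7, -14, 28, -56, 112]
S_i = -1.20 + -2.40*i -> [-1.2, -3.6, -6.0, -8.4, -10.8]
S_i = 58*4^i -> [58, 232, 928, 3712, 14848]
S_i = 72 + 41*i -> [72, 113, 154, 195, 236]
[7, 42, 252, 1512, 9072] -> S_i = 7*6^i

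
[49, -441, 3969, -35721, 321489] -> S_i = 49*-9^i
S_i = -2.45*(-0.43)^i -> [-2.45, 1.05, -0.45, 0.19, -0.08]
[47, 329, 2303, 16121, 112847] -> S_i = 47*7^i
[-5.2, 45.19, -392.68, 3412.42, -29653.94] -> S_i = -5.20*(-8.69)^i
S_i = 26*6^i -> [26, 156, 936, 5616, 33696]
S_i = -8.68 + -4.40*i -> [-8.68, -13.08, -17.48, -21.88, -26.28]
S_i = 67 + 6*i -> [67, 73, 79, 85, 91]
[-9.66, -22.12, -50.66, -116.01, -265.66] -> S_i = -9.66*2.29^i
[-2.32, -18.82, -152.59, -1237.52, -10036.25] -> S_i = -2.32*8.11^i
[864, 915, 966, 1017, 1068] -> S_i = 864 + 51*i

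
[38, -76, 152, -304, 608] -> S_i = 38*-2^i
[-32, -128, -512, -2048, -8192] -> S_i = -32*4^i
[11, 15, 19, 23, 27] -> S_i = 11 + 4*i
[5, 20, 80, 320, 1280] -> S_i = 5*4^i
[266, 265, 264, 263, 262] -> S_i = 266 + -1*i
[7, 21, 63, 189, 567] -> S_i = 7*3^i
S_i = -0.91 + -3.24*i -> [-0.91, -4.15, -7.39, -10.63, -13.87]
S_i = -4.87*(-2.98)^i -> [-4.87, 14.51, -43.25, 128.88, -384.06]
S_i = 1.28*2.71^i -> [1.28, 3.47, 9.4, 25.48, 69.04]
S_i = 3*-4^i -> [3, -12, 48, -192, 768]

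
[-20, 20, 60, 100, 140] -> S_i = -20 + 40*i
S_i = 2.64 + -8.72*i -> [2.64, -6.08, -14.8, -23.52, -32.24]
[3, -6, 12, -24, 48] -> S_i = 3*-2^i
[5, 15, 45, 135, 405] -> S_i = 5*3^i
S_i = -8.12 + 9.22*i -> [-8.12, 1.1, 10.32, 19.54, 28.76]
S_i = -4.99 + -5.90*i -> [-4.99, -10.89, -16.79, -22.69, -28.59]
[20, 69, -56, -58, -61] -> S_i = Random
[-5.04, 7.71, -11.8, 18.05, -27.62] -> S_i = -5.04*(-1.53)^i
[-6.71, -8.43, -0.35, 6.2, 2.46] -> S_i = Random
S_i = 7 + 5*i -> [7, 12, 17, 22, 27]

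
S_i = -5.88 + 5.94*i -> [-5.88, 0.06, 6.0, 11.94, 17.88]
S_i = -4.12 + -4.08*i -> [-4.12, -8.2, -12.28, -16.36, -20.44]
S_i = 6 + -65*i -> [6, -59, -124, -189, -254]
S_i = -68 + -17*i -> [-68, -85, -102, -119, -136]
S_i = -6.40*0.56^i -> [-6.4, -3.58, -2.01, -1.12, -0.63]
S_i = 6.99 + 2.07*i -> [6.99, 9.06, 11.13, 13.2, 15.27]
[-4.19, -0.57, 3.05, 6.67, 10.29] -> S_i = -4.19 + 3.62*i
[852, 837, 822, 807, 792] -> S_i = 852 + -15*i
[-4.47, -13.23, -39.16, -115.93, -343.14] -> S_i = -4.47*2.96^i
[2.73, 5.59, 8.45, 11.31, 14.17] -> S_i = 2.73 + 2.86*i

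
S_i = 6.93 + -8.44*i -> [6.93, -1.51, -9.95, -18.39, -26.83]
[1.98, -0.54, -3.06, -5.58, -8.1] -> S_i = 1.98 + -2.52*i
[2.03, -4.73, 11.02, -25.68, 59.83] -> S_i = 2.03*(-2.33)^i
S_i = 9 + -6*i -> [9, 3, -3, -9, -15]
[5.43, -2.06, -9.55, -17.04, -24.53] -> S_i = 5.43 + -7.49*i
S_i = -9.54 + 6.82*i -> [-9.54, -2.72, 4.1, 10.92, 17.74]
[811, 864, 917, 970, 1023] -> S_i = 811 + 53*i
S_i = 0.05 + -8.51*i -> [0.05, -8.46, -16.97, -25.48, -33.99]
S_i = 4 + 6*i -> [4, 10, 16, 22, 28]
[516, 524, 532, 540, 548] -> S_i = 516 + 8*i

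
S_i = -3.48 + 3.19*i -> [-3.48, -0.29, 2.9, 6.09, 9.28]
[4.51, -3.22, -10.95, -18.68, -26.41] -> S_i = 4.51 + -7.73*i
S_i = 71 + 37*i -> [71, 108, 145, 182, 219]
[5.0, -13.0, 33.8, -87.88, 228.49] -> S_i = 5.00*(-2.60)^i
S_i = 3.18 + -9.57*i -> [3.18, -6.39, -15.96, -25.53, -35.1]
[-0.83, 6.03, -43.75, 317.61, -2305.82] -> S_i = -0.83*(-7.26)^i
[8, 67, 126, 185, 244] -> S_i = 8 + 59*i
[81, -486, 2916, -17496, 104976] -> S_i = 81*-6^i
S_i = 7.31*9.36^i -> [7.31, 68.42, 640.43, 5994.39, 56107.48]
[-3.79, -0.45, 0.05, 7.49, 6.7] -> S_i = Random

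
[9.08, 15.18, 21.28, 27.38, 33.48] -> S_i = 9.08 + 6.10*i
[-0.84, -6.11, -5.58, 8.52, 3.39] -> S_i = Random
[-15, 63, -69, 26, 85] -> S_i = Random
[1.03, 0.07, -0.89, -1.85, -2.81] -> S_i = 1.03 + -0.96*i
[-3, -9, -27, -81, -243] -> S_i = -3*3^i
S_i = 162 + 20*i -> [162, 182, 202, 222, 242]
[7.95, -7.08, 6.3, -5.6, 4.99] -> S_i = 7.95*(-0.89)^i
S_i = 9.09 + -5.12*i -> [9.09, 3.97, -1.15, -6.27, -11.39]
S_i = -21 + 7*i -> [-21, -14, -7, 0, 7]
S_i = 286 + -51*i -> [286, 235, 184, 133, 82]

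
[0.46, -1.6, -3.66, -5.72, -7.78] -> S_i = 0.46 + -2.06*i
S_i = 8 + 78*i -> [8, 86, 164, 242, 320]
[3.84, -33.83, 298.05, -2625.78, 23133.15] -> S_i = 3.84*(-8.81)^i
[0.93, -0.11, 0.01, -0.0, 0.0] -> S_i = 0.93*(-0.12)^i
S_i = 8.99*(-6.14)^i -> [8.99, -55.2, 338.92, -2080.97, 12777.13]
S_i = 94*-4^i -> [94, -376, 1504, -6016, 24064]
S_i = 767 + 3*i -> [767, 770, 773, 776, 779]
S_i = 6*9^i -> [6, 54, 486, 4374, 39366]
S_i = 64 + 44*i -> [64, 108, 152, 196, 240]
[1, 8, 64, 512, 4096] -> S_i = 1*8^i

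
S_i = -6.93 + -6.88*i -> [-6.93, -13.81, -20.69, -27.57, -34.45]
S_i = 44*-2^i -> [44, -88, 176, -352, 704]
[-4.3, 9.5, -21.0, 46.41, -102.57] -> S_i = -4.30*(-2.21)^i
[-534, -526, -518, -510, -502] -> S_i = -534 + 8*i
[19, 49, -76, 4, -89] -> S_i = Random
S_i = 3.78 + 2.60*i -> [3.78, 6.38, 8.98, 11.58, 14.18]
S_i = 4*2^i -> [4, 8, 16, 32, 64]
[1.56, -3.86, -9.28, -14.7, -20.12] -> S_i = 1.56 + -5.42*i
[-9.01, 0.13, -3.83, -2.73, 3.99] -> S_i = Random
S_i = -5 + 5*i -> [-5, 0, 5, 10, 15]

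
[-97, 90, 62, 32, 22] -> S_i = Random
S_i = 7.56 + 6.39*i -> [7.56, 13.95, 20.34, 26.73, 33.12]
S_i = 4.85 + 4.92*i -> [4.85, 9.77, 14.69, 19.61, 24.53]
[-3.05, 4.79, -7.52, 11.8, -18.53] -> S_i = -3.05*(-1.57)^i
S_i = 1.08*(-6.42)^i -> [1.08, -6.93, 44.51, -285.78, 1834.69]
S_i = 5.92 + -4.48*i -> [5.92, 1.44, -3.04, -7.52, -12.0]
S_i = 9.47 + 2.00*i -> [9.47, 11.47, 13.47, 15.47, 17.47]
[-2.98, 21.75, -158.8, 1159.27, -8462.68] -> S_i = -2.98*(-7.30)^i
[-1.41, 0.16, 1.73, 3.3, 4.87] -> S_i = -1.41 + 1.57*i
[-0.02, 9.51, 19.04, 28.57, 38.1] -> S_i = -0.02 + 9.53*i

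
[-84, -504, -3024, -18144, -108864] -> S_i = -84*6^i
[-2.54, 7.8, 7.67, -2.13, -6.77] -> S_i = Random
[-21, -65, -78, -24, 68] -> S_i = Random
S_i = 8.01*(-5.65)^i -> [8.01, -45.26, 255.7, -1444.7, 8162.56]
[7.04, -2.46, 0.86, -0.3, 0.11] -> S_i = 7.04*(-0.35)^i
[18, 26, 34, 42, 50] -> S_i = 18 + 8*i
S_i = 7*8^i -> [7, 56, 448, 3584, 28672]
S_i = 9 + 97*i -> [9, 106, 203, 300, 397]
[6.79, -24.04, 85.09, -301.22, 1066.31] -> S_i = 6.79*(-3.54)^i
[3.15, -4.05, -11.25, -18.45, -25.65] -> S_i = 3.15 + -7.20*i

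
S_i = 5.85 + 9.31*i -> [5.85, 15.16, 24.47, 33.78, 43.09]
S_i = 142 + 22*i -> [142, 164, 186, 208, 230]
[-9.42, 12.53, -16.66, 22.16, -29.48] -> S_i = -9.42*(-1.33)^i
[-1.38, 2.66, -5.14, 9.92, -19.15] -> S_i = -1.38*(-1.93)^i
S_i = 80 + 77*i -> [80, 157, 234, 311, 388]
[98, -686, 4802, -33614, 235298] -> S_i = 98*-7^i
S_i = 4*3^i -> [4, 12, 36, 108, 324]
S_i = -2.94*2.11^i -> [-2.94, -6.2, -13.09, -27.62, -58.27]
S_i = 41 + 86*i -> [41, 127, 213, 299, 385]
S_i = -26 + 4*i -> [-26, -22, -18, -14, -10]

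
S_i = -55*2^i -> [-55, -110, -220, -440, -880]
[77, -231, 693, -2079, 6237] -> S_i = 77*-3^i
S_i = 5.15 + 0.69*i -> [5.15, 5.84, 6.53, 7.22, 7.91]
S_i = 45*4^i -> [45, 180, 720, 2880, 11520]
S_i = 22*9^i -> [22, 198, 1782, 16038, 144342]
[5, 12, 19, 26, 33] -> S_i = 5 + 7*i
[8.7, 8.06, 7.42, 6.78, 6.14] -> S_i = 8.70 + -0.64*i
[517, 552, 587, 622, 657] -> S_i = 517 + 35*i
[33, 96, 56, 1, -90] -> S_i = Random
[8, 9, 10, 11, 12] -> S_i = 8 + 1*i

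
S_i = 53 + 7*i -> [53, 60, 67, 74, 81]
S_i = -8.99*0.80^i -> [-8.99, -7.19, -5.75, -4.6, -3.68]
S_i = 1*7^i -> [1, 7, 49, 343, 2401]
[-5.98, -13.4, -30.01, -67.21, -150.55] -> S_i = -5.98*2.24^i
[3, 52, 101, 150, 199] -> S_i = 3 + 49*i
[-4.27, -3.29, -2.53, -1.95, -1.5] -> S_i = -4.27*0.77^i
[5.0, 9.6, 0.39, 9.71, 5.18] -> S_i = Random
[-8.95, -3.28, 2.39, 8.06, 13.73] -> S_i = -8.95 + 5.67*i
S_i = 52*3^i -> [52, 156, 468, 1404, 4212]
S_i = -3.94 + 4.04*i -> [-3.94, 0.1, 4.14, 8.18, 12.22]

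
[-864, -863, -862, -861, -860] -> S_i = -864 + 1*i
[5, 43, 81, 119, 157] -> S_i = 5 + 38*i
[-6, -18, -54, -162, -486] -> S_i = -6*3^i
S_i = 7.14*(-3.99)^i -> [7.14, -28.49, 113.67, -453.54, 1809.63]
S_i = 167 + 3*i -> [167, 170, 173, 176, 179]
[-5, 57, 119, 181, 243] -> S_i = -5 + 62*i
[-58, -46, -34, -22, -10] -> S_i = -58 + 12*i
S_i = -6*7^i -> [-6, -42, -294, -2058, -14406]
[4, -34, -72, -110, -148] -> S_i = 4 + -38*i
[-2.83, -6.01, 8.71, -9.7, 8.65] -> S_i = Random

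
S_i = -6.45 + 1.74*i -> [-6.45, -4.71, -2.97, -1.23, 0.51]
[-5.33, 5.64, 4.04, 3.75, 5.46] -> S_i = Random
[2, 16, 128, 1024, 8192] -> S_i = 2*8^i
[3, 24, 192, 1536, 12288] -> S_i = 3*8^i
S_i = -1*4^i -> [-1, -4, -16, -64, -256]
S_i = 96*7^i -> [96, 672, 4704, 32928, 230496]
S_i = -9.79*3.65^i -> [-9.79, -35.73, -130.43, -476.06, -1737.62]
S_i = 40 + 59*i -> [40, 99, 158, 217, 276]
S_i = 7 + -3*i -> [7, 4, 1, -2, -5]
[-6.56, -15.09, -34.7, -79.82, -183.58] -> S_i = -6.56*2.30^i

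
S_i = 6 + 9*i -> [6, 15, 24, 33, 42]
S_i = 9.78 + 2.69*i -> [9.78, 12.47, 15.16, 17.85, 20.54]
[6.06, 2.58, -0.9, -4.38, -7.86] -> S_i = 6.06 + -3.48*i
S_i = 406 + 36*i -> [406, 442, 478, 514, 550]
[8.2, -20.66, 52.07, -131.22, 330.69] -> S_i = 8.20*(-2.52)^i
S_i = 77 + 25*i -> [77, 102, 127, 152, 177]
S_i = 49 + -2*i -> [49, 47, 45, 43, 41]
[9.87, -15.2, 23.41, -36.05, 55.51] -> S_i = 9.87*(-1.54)^i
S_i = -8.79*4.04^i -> [-8.79, -35.51, -143.47, -579.61, -2341.61]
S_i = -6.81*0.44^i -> [-6.81, -3.0, -1.32, -0.58, -0.26]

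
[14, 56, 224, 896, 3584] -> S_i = 14*4^i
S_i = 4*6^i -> [4, 24, 144, 864, 5184]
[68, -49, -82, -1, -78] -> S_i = Random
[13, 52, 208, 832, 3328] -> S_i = 13*4^i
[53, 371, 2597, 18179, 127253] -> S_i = 53*7^i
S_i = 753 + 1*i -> [753, 754, 755, 756, 757]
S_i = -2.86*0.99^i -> [-2.86, -2.83, -2.8, -2.78, -2.75]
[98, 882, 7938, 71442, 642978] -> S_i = 98*9^i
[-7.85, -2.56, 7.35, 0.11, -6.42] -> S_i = Random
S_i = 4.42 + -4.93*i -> [4.42, -0.51, -5.44, -10.37, -15.3]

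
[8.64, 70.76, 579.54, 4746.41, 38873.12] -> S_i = 8.64*8.19^i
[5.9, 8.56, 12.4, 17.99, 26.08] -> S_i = 5.90*1.45^i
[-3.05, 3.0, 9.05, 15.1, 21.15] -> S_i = -3.05 + 6.05*i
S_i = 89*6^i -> [89, 534, 3204, 19224, 115344]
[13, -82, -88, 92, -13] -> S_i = Random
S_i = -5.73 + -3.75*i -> [-5.73, -9.48, -13.23, -16.98, -20.73]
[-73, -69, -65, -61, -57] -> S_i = -73 + 4*i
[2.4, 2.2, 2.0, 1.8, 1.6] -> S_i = 2.40 + -0.20*i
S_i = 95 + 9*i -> [95, 104, 113, 122, 131]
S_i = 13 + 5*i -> [13, 18, 23, 28, 33]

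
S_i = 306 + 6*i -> [306, 312, 318, 324, 330]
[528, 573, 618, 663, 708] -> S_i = 528 + 45*i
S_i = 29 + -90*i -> [29, -61, -151, -241, -331]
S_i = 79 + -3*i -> [79, 76, 73, 70, 67]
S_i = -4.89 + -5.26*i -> [-4.89, -10.15, -15.41, -20.67, -25.93]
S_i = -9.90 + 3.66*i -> [-9.9, -6.24, -2.58, 1.08, 4.74]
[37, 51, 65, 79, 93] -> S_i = 37 + 14*i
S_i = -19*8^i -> [-19, -152, -1216, -9728, -77824]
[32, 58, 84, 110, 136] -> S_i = 32 + 26*i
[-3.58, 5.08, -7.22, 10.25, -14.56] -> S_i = -3.58*(-1.42)^i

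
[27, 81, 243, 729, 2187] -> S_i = 27*3^i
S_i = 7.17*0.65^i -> [7.17, 4.66, 3.03, 1.97, 1.28]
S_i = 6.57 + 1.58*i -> [6.57, 8.15, 9.73, 11.31, 12.89]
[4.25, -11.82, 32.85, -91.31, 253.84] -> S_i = 4.25*(-2.78)^i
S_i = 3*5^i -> [3, 15, 75, 375, 1875]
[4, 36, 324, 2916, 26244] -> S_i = 4*9^i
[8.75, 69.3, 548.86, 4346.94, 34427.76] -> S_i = 8.75*7.92^i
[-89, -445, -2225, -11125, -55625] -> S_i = -89*5^i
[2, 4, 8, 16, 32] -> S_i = 2*2^i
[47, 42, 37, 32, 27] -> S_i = 47 + -5*i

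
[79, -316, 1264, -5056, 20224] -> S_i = 79*-4^i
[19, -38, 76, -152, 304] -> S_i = 19*-2^i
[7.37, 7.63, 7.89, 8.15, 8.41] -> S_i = 7.37 + 0.26*i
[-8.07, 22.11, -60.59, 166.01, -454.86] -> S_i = -8.07*(-2.74)^i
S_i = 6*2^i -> [6, 12, 24, 48, 96]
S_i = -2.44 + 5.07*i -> [-2.44, 2.63, 7.7, 12.77, 17.84]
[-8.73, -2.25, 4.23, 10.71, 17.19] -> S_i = -8.73 + 6.48*i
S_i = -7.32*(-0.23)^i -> [-7.32, 1.68, -0.39, 0.09, -0.02]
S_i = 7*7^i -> [7, 49, 343, 2401, 16807]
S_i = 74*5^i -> [74, 370, 1850, 9250, 46250]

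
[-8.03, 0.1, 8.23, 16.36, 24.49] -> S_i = -8.03 + 8.13*i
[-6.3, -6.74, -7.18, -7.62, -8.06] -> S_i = -6.30 + -0.44*i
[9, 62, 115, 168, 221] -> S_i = 9 + 53*i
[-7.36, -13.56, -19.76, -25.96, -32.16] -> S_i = -7.36 + -6.20*i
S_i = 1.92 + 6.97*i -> [1.92, 8.89, 15.86, 22.83, 29.8]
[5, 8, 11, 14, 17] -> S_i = 5 + 3*i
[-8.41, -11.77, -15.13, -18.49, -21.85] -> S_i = -8.41 + -3.36*i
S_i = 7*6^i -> [7, 42, 252, 1512, 9072]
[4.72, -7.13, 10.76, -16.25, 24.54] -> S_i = 4.72*(-1.51)^i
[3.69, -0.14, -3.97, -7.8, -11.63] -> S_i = 3.69 + -3.83*i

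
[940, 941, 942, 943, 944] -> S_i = 940 + 1*i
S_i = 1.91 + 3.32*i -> [1.91, 5.23, 8.55, 11.87, 15.19]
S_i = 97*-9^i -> [97, -873, 7857, -70713, 636417]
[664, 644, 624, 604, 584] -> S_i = 664 + -20*i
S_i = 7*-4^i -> [7, -28, 112, -448, 1792]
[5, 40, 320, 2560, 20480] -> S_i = 5*8^i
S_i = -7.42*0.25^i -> [-7.42, -1.86, -0.46, -0.12, -0.03]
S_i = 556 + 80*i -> [556, 636, 716, 796, 876]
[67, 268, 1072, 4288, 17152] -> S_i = 67*4^i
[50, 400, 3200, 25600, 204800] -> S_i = 50*8^i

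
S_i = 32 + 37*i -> [32, 69, 106, 143, 180]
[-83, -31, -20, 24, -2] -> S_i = Random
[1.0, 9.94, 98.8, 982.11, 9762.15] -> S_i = 1.00*9.94^i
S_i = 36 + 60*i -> [36, 96, 156, 216, 276]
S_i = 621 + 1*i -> [621, 622, 623, 624, 625]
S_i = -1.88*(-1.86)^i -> [-1.88, 3.5, -6.5, 12.1, -22.5]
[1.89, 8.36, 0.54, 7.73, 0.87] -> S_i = Random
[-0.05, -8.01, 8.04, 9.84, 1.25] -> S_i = Random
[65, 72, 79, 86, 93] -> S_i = 65 + 7*i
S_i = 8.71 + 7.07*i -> [8.71, 15.78, 22.85, 29.92, 36.99]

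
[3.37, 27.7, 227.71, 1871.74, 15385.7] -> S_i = 3.37*8.22^i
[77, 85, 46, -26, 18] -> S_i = Random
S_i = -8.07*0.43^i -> [-8.07, -3.47, -1.49, -0.64, -0.28]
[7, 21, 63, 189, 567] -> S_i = 7*3^i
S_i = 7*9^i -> [7, 63, 567, 5103, 45927]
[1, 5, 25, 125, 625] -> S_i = 1*5^i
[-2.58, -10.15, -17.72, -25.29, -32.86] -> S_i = -2.58 + -7.57*i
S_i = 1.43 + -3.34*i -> [1.43, -1.91, -5.25, -8.59, -11.93]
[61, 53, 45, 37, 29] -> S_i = 61 + -8*i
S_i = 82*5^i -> [82, 410, 2050, 10250, 51250]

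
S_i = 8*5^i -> [8, 40, 200, 1000, 5000]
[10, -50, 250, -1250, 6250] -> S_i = 10*-5^i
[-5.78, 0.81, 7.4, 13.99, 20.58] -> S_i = -5.78 + 6.59*i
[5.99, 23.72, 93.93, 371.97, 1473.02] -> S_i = 5.99*3.96^i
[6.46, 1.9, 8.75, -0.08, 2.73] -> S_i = Random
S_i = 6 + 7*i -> [6, 13, 20, 27, 34]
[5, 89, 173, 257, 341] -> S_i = 5 + 84*i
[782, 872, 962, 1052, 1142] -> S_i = 782 + 90*i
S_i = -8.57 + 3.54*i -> [-8.57, -5.03, -1.49, 2.05, 5.59]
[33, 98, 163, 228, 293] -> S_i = 33 + 65*i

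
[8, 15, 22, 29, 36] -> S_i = 8 + 7*i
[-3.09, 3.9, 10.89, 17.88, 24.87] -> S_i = -3.09 + 6.99*i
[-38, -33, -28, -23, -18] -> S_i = -38 + 5*i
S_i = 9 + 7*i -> [9, 16, 23, 30, 37]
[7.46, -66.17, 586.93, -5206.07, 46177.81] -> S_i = 7.46*(-8.87)^i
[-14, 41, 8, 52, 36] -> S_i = Random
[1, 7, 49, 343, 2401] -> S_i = 1*7^i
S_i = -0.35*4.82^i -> [-0.35, -1.69, -8.13, -39.19, -188.91]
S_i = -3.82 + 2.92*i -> [-3.82, -0.9, 2.02, 4.94, 7.86]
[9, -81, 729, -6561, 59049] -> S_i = 9*-9^i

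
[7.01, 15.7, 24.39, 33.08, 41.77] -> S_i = 7.01 + 8.69*i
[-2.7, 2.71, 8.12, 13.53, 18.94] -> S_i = -2.70 + 5.41*i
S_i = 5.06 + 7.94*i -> [5.06, 13.0, 20.94, 28.88, 36.82]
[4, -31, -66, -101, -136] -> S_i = 4 + -35*i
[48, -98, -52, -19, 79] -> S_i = Random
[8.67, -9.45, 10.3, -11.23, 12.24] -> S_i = 8.67*(-1.09)^i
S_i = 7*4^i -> [7, 28, 112, 448, 1792]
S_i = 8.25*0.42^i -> [8.25, 3.46, 1.46, 0.61, 0.26]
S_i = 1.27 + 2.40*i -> [1.27, 3.67, 6.07, 8.47, 10.87]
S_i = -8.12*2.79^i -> [-8.12, -22.65, -63.21, -176.35, -492.01]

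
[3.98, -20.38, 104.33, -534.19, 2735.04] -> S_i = 3.98*(-5.12)^i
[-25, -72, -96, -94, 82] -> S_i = Random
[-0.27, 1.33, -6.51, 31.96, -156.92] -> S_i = -0.27*(-4.91)^i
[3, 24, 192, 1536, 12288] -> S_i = 3*8^i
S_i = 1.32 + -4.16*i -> [1.32, -2.84, -7.0, -11.16, -15.32]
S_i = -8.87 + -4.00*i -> [-8.87, -12.87, -16.87, -20.87, -24.87]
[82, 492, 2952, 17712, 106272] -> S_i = 82*6^i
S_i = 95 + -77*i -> [95, 18, -59, -136, -213]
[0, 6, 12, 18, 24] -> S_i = 0 + 6*i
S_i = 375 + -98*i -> [375, 277, 179, 81, -17]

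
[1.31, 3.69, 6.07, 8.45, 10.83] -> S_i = 1.31 + 2.38*i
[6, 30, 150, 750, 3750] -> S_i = 6*5^i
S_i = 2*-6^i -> [2, -12, 72, -432, 2592]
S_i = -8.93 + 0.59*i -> [-8.93, -8.34, -7.75, -7.16, -6.57]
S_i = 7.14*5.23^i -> [7.14, 37.34, 195.3, 1021.42, 5342.01]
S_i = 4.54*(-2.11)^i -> [4.54, -9.58, 20.21, -42.65, 89.99]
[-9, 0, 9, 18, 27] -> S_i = -9 + 9*i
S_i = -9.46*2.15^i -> [-9.46, -20.34, -43.73, -94.02, -202.14]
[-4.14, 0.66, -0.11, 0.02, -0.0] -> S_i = -4.14*(-0.16)^i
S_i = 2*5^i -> [2, 10, 50, 250, 1250]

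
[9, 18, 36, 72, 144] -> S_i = 9*2^i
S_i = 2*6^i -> [2, 12, 72, 432, 2592]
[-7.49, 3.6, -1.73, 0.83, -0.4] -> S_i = -7.49*(-0.48)^i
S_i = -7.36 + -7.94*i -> [-7.36, -15.3, -23.24, -31.18, -39.12]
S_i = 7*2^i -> [7, 14, 28, 56, 112]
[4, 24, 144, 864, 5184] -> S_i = 4*6^i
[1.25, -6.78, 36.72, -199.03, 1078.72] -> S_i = 1.25*(-5.42)^i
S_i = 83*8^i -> [83, 664, 5312, 42496, 339968]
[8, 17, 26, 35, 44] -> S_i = 8 + 9*i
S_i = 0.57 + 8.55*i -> [0.57, 9.12, 17.67, 26.22, 34.77]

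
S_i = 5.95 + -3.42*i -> [5.95, 2.53, -0.89, -4.31, -7.73]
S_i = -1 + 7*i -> [-1, 6, 13, 20, 27]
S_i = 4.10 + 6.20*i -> [4.1, 10.3, 16.5, 22.7, 28.9]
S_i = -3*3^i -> [-3, -9, -27, -81, -243]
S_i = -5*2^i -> [-5, -10, -20, -40, -80]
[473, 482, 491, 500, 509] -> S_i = 473 + 9*i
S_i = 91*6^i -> [91, 546, 3276, 19656, 117936]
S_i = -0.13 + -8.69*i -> [-0.13, -8.82, -17.51, -26.2, -34.89]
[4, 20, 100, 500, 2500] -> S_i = 4*5^i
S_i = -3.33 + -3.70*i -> [-3.33, -7.03, -10.73, -14.43, -18.13]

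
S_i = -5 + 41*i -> [-5, 36, 77, 118, 159]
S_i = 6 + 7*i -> [6, 13, 20, 27, 34]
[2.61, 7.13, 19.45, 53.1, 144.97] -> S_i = 2.61*2.73^i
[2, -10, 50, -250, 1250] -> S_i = 2*-5^i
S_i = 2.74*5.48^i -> [2.74, 15.02, 82.28, 450.91, 2471.0]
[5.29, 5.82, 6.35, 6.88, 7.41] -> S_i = 5.29 + 0.53*i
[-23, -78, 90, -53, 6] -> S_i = Random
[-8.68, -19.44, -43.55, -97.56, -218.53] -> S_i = -8.68*2.24^i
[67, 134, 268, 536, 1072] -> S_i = 67*2^i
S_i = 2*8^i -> [2, 16, 128, 1024, 8192]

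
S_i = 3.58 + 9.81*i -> [3.58, 13.39, 23.2, 33.01, 42.82]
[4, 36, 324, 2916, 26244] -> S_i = 4*9^i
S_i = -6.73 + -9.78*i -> [-6.73, -16.51, -26.29, -36.07, -45.85]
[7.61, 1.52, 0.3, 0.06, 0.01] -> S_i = 7.61*0.20^i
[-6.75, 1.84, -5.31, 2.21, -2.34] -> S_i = Random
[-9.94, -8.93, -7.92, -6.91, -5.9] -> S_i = -9.94 + 1.01*i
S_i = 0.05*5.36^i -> [0.05, 0.27, 1.44, 7.7, 41.27]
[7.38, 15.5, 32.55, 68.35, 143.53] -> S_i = 7.38*2.10^i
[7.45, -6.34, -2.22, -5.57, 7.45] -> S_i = Random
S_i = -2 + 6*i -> [-2, 4, 10, 16, 22]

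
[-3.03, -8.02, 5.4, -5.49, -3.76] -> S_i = Random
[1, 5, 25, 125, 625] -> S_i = 1*5^i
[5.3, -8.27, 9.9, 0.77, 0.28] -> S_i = Random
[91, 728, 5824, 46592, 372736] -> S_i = 91*8^i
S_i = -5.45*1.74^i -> [-5.45, -9.48, -16.5, -28.71, -49.96]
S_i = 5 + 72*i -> [5, 77, 149, 221, 293]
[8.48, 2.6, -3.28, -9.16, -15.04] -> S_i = 8.48 + -5.88*i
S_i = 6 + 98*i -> [6, 104, 202, 300, 398]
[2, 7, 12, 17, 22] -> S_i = 2 + 5*i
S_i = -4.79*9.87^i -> [-4.79, -47.28, -466.63, -4605.61, -45457.35]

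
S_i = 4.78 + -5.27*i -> [4.78, -0.49, -5.76, -11.03, -16.3]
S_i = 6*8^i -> [6, 48, 384, 3072, 24576]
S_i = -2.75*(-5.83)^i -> [-2.75, 16.03, -93.47, 544.93, -3176.92]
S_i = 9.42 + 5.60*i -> [9.42, 15.02, 20.62, 26.22, 31.82]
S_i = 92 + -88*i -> [92, 4, -84, -172, -260]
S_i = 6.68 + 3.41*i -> [6.68, 10.09, 13.5, 16.91, 20.32]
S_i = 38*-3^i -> [38, -114, 342, -1026, 3078]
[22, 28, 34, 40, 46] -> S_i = 22 + 6*i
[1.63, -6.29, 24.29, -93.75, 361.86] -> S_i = 1.63*(-3.86)^i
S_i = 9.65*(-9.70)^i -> [9.65, -93.6, 907.97, -8807.29, 85430.76]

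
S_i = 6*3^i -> [6, 18, 54, 162, 486]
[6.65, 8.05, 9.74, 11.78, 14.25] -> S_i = 6.65*1.21^i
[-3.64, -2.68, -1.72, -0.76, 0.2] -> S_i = -3.64 + 0.96*i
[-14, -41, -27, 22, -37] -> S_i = Random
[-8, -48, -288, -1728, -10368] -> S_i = -8*6^i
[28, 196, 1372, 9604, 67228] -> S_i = 28*7^i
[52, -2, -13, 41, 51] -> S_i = Random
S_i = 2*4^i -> [2, 8, 32, 128, 512]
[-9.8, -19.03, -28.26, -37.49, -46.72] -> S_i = -9.80 + -9.23*i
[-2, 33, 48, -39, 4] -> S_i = Random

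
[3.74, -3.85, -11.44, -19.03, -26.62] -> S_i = 3.74 + -7.59*i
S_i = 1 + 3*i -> [1, 4, 7, 10, 13]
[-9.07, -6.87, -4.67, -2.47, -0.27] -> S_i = -9.07 + 2.20*i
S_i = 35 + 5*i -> [35, 40, 45, 50, 55]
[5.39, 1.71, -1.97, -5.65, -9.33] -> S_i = 5.39 + -3.68*i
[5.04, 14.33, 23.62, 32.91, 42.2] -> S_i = 5.04 + 9.29*i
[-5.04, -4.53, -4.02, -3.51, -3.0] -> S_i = -5.04 + 0.51*i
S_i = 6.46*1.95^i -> [6.46, 12.6, 24.56, 47.9, 93.41]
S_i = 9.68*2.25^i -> [9.68, 21.78, 49.0, 110.26, 248.09]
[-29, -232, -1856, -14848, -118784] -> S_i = -29*8^i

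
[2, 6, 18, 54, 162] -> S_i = 2*3^i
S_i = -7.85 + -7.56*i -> [-7.85, -15.41, -22.97, -30.53, -38.09]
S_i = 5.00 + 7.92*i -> [5.0, 12.92, 20.84, 28.76, 36.68]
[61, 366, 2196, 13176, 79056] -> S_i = 61*6^i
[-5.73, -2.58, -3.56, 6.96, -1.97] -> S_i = Random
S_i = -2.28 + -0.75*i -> [-2.28, -3.03, -3.78, -4.53, -5.28]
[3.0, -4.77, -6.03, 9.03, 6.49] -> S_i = Random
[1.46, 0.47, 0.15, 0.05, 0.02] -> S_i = 1.46*0.32^i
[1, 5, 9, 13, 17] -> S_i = 1 + 4*i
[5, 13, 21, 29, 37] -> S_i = 5 + 8*i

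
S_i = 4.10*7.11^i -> [4.1, 29.15, 207.26, 1473.64, 10477.61]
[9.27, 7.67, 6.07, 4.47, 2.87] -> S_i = 9.27 + -1.60*i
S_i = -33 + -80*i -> [-33, -113, -193, -273, -353]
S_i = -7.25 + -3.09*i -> [-7.25, -10.34, -13.43, -16.52, -19.61]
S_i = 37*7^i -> [37, 259, 1813, 12691, 88837]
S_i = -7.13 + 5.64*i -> [-7.13, -1.49, 4.15, 9.79, 15.43]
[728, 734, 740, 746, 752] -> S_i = 728 + 6*i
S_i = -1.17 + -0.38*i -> [-1.17, -1.55, -1.93, -2.31, -2.69]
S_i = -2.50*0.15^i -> [-2.5, -0.38, -0.06, -0.01, -0.0]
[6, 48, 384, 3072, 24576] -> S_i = 6*8^i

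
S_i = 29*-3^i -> [29, -87, 261, -783, 2349]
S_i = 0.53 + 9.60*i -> [0.53, 10.13, 19.73, 29.33, 38.93]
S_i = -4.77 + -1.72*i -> [-4.77, -6.49, -8.21, -9.93, -11.65]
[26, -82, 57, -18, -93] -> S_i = Random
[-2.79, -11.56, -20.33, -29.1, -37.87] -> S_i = -2.79 + -8.77*i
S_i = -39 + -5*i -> [-39, -44, -49, -54, -59]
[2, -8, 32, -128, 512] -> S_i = 2*-4^i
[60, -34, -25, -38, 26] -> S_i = Random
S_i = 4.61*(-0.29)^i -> [4.61, -1.34, 0.39, -0.11, 0.03]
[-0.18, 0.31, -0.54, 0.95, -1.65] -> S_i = -0.18*(-1.74)^i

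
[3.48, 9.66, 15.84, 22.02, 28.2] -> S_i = 3.48 + 6.18*i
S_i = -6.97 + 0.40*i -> [-6.97, -6.57, -6.17, -5.77, -5.37]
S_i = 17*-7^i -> [17, -119, 833, -5831, 40817]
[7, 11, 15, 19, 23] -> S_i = 7 + 4*i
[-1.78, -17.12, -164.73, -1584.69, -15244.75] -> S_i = -1.78*9.62^i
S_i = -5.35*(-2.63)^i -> [-5.35, 14.07, -37.01, 97.32, -255.96]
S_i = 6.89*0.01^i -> [6.89, 0.07, 0.0, 0.0, 0.0]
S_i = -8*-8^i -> [-8, 64, -512, 4096, -32768]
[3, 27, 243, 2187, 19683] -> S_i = 3*9^i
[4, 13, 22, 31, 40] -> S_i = 4 + 9*i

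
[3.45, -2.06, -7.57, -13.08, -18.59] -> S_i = 3.45 + -5.51*i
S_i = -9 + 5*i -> [-9, -4, 1, 6, 11]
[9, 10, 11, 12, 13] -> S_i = 9 + 1*i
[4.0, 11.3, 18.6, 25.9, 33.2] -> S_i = 4.00 + 7.30*i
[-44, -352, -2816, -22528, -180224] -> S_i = -44*8^i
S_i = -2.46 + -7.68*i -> [-2.46, -10.14, -17.82, -25.5, -33.18]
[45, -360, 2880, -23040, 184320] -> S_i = 45*-8^i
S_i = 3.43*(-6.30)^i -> [3.43, -21.61, 136.14, -857.66, 5403.27]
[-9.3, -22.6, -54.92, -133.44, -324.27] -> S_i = -9.30*2.43^i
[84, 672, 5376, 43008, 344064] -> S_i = 84*8^i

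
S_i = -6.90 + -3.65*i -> [-6.9, -10.55, -14.2, -17.85, -21.5]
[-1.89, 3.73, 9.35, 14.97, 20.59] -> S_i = -1.89 + 5.62*i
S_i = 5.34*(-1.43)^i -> [5.34, -7.64, 10.92, -15.62, 22.33]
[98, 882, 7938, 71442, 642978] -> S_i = 98*9^i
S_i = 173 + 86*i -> [173, 259, 345, 431, 517]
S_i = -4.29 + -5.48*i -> [-4.29, -9.77, -15.25, -20.73, -26.21]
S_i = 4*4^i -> [4, 16, 64, 256, 1024]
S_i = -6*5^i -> [-6, -30, -150, -750, -3750]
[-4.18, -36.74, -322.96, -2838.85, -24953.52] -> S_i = -4.18*8.79^i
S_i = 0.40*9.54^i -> [0.4, 3.82, 36.4, 347.3, 3313.24]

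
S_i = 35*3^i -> [35, 105, 315, 945, 2835]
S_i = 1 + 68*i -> [1, 69, 137, 205, 273]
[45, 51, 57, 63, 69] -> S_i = 45 + 6*i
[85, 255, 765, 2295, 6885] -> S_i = 85*3^i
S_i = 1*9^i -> [1, 9, 81, 729, 6561]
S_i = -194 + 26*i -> [-194, -168, -142, -116, -90]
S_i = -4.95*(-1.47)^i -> [-4.95, 7.28, -10.7, 15.72, -23.11]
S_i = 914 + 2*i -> [914, 916, 918, 920, 922]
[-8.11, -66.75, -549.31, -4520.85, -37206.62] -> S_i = -8.11*8.23^i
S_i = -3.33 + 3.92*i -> [-3.33, 0.59, 4.51, 8.43, 12.35]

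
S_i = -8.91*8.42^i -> [-8.91, -75.02, -631.69, -5318.8, -44784.33]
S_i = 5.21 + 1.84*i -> [5.21, 7.05, 8.89, 10.73, 12.57]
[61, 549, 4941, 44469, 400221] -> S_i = 61*9^i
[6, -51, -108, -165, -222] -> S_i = 6 + -57*i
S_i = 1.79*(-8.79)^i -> [1.79, -15.73, 138.3, -1215.68, 10685.84]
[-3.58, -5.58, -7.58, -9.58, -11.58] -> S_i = -3.58 + -2.00*i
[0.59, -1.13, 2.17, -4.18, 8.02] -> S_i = 0.59*(-1.92)^i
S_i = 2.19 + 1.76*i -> [2.19, 3.95, 5.71, 7.47, 9.23]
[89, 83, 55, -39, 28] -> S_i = Random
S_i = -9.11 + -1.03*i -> [-9.11, -10.14, -11.17, -12.2, -13.23]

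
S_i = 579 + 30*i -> [579, 609, 639, 669, 699]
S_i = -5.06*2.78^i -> [-5.06, -14.07, -39.11, -108.71, -302.22]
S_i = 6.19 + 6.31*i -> [6.19, 12.5, 18.81, 25.12, 31.43]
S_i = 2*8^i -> [2, 16, 128, 1024, 8192]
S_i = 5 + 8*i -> [5, 13, 21, 29, 37]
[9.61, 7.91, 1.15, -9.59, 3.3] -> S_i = Random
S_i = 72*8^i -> [72, 576, 4608, 36864, 294912]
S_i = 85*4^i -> [85, 340, 1360, 5440, 21760]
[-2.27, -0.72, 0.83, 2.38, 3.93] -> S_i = -2.27 + 1.55*i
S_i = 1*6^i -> [1, 6, 36, 216, 1296]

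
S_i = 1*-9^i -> [1, -9, 81, -729, 6561]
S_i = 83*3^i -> [83, 249, 747, 2241, 6723]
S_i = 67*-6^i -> [67, -402, 2412, -14472, 86832]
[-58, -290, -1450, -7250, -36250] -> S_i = -58*5^i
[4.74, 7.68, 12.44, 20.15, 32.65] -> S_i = 4.74*1.62^i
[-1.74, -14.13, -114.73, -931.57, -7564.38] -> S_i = -1.74*8.12^i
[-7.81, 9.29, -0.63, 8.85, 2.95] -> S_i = Random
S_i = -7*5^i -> [-7, -35, -175, -875, -4375]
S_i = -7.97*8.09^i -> [-7.97, -64.48, -521.62, -4219.92, -34139.13]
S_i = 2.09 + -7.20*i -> [2.09, -5.11, -12.31, -19.51, -26.71]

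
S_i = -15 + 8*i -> [-15, -7, 1, 9, 17]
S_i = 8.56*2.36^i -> [8.56, 20.2, 47.68, 112.51, 265.54]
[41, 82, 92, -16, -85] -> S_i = Random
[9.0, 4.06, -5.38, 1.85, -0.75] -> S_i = Random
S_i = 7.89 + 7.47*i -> [7.89, 15.36, 22.83, 30.3, 37.77]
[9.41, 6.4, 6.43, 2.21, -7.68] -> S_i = Random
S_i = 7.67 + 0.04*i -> [7.67, 7.71, 7.75, 7.79, 7.83]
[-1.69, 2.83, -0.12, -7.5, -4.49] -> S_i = Random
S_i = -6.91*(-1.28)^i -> [-6.91, 8.84, -11.32, 14.49, -18.55]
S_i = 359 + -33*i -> [359, 326, 293, 260, 227]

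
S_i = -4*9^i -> [-4, -36, -324, -2916, -26244]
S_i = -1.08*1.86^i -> [-1.08, -2.01, -3.74, -6.95, -12.93]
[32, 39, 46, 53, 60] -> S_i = 32 + 7*i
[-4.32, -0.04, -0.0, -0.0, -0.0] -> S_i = -4.32*0.01^i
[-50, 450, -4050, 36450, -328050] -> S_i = -50*-9^i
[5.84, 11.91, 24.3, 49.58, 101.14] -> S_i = 5.84*2.04^i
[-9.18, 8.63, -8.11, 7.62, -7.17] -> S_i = -9.18*(-0.94)^i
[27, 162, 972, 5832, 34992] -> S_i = 27*6^i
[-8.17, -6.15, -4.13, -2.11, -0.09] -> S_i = -8.17 + 2.02*i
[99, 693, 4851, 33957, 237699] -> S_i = 99*7^i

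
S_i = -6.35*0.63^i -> [-6.35, -4.0, -2.52, -1.59, -1.0]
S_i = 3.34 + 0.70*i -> [3.34, 4.04, 4.74, 5.44, 6.14]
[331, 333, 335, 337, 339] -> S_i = 331 + 2*i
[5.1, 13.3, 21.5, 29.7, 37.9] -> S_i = 5.10 + 8.20*i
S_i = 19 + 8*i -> [19, 27, 35, 43, 51]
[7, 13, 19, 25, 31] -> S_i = 7 + 6*i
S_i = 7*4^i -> [7, 28, 112, 448, 1792]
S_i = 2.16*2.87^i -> [2.16, 6.2, 17.79, 51.06, 146.55]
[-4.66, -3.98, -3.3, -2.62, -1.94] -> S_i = -4.66 + 0.68*i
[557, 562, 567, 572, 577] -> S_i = 557 + 5*i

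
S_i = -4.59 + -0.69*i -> [-4.59, -5.28, -5.97, -6.66, -7.35]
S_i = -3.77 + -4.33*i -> [-3.77, -8.1, -12.43, -16.76, -21.09]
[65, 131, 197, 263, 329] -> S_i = 65 + 66*i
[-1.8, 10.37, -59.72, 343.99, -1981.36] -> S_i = -1.80*(-5.76)^i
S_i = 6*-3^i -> [6, -18, 54, -162, 486]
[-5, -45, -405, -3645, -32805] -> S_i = -5*9^i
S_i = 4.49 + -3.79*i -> [4.49, 0.7, -3.09, -6.88, -10.67]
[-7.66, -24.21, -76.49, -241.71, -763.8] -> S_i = -7.66*3.16^i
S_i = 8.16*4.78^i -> [8.16, 39.0, 186.44, 891.2, 4259.92]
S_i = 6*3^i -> [6, 18, 54, 162, 486]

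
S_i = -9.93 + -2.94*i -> [-9.93, -12.87, -15.81, -18.75, -21.69]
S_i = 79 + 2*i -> [79, 81, 83, 85, 87]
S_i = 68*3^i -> [68, 204, 612, 1836, 5508]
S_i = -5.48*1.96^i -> [-5.48, -10.74, -21.05, -41.26, -80.87]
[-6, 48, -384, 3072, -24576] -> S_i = -6*-8^i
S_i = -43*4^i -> [-43, -172, -688, -2752, -11008]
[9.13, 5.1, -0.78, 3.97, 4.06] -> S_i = Random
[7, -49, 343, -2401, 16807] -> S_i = 7*-7^i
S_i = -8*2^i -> [-8, -16, -32, -64, -128]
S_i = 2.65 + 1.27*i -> [2.65, 3.92, 5.19, 6.46, 7.73]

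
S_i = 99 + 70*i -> [99, 169, 239, 309, 379]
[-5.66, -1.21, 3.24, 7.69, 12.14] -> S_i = -5.66 + 4.45*i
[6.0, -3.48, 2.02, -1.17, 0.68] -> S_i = 6.00*(-0.58)^i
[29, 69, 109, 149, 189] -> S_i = 29 + 40*i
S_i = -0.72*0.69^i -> [-0.72, -0.5, -0.34, -0.24, -0.16]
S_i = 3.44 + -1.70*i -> [3.44, 1.74, 0.04, -1.66, -3.36]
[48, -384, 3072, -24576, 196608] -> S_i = 48*-8^i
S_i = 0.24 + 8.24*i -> [0.24, 8.48, 16.72, 24.96, 33.2]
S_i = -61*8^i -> [-61, -488, -3904, -31232, -249856]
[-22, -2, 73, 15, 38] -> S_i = Random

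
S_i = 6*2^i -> [6, 12, 24, 48, 96]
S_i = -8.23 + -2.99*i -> [-8.23, -11.22, -14.21, -17.2, -20.19]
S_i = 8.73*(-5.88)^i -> [8.73, -51.33, 301.83, -1774.79, 10435.75]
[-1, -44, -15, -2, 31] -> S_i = Random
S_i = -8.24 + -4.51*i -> [-8.24, -12.75, -17.26, -21.77, -26.28]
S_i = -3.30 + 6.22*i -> [-3.3, 2.92, 9.14, 15.36, 21.58]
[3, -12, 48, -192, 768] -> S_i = 3*-4^i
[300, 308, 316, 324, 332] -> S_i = 300 + 8*i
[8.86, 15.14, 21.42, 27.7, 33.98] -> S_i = 8.86 + 6.28*i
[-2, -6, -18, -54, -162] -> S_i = -2*3^i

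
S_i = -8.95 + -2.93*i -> [-8.95, -11.88, -14.81, -17.74, -20.67]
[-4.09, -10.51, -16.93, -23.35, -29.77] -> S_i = -4.09 + -6.42*i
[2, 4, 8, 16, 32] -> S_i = 2*2^i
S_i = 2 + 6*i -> [2, 8, 14, 20, 26]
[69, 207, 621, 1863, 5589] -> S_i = 69*3^i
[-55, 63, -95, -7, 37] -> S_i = Random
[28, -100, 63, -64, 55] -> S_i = Random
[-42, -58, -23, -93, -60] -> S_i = Random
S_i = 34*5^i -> [34, 170, 850, 4250, 21250]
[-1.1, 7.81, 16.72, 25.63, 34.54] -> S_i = -1.10 + 8.91*i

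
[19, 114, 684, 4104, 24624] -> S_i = 19*6^i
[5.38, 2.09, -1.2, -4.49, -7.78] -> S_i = 5.38 + -3.29*i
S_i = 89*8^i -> [89, 712, 5696, 45568, 364544]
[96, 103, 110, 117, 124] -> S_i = 96 + 7*i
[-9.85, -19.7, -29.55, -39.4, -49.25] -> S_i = -9.85 + -9.85*i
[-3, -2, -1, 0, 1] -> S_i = -3 + 1*i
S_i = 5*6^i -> [5, 30, 180, 1080, 6480]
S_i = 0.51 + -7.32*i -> [0.51, -6.81, -14.13, -21.45, -28.77]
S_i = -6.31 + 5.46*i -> [-6.31, -0.85, 4.61, 10.07, 15.53]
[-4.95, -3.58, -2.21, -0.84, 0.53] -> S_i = -4.95 + 1.37*i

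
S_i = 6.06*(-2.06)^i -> [6.06, -12.48, 25.72, -52.98, 109.13]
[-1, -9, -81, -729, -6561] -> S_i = -1*9^i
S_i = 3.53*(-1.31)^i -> [3.53, -4.62, 6.06, -7.94, 10.4]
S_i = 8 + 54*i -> [8, 62, 116, 170, 224]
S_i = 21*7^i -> [21, 147, 1029, 7203, 50421]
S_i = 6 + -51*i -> [6, -45, -96, -147, -198]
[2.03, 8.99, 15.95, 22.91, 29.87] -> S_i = 2.03 + 6.96*i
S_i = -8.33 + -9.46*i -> [-8.33, -17.79, -27.25, -36.71, -46.17]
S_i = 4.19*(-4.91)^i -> [4.19, -20.57, 101.01, -495.97, 2435.23]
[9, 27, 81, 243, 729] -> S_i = 9*3^i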